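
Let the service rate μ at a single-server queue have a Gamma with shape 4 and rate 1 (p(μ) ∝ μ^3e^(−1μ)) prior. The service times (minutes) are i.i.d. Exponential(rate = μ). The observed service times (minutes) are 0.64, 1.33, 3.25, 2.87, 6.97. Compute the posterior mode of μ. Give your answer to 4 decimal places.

μ̂_MAP = 0.4981

The Exponential(rate=μ) likelihood is ∝ μ^n e^(−μΣtᵢ). Here n = 5 and Σtᵢ = 0.64 + 1.33 + 3.25 + 2.87 + 6.97 = 15.06.
Posterior ∝ μ^3e^(−1μ) · μ^5e^(−15.06μ) = μ^8e^(−16.06μ), i.e. Gamma(9, 16.06).
Mode = (a−1)/b = 8/16.06 ≈ 0.4981.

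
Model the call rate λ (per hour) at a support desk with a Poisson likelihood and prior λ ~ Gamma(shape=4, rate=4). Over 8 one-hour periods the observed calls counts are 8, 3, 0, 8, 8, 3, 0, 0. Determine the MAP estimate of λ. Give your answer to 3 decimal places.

Σxᵢ = 8+3+0+8+8+3+0+0 = 30, with n = 8.
Posterior ∝ λ^3e^(−4λ) · λ^30e^(−8λ) = λ^33e^(−12λ), i.e. Gamma(shape=34, rate=12).
The mode of a Gamma(a, b) with a ≥ 1 (shape–rate) is (a−1)/b = 33/12 ≈ 2.750.

λ̂_MAP = 2.750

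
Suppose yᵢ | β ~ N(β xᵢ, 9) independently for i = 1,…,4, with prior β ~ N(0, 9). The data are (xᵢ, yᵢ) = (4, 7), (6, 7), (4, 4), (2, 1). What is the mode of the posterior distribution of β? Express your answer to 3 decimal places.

log p(β | y) = −Σ(yᵢ − βxᵢ)²/(2·9) − β²/(2·9) + const.
Setting the derivative to zero: Σxᵢ(yᵢ − βxᵢ)/9 − β/9 = 0, so β = Σxᵢyᵢ / (Σxᵢ² + σ²/τ²).
Σxᵢyᵢ = 4·7 + 6·7 + 4·4 + 2·1 = 88; Σxᵢ² = 72; σ²/τ² = 1.
β̂_MAP = 88 / (72 + 1) = 88/73 ≈ 1.205.

β̂_MAP = 1.205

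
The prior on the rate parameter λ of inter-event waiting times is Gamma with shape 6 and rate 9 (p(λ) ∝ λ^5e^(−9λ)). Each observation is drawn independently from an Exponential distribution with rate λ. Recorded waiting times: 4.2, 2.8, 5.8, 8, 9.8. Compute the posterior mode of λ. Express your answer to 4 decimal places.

The Exponential(rate=λ) likelihood is ∝ λ^n e^(−λΣtᵢ). Here n = 5 and Σtᵢ = 4.2 + 2.8 + 5.8 + 8 + 9.8 = 30.6.
Posterior ∝ λ^5e^(−9λ) · λ^5e^(−30.6λ) = λ^10e^(−39.6λ), i.e. Gamma(11, 39.6).
Mode = (a−1)/b = 10/39.6 ≈ 0.2525.

λ̂_MAP = 0.2525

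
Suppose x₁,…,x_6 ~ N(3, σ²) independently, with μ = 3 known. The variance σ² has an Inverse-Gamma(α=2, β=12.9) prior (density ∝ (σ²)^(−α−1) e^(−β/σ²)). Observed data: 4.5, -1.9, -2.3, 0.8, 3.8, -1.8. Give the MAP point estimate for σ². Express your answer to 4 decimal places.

σ̂²_MAP = 9.0558

Sum of squared deviations about the known mean: SS = (4.5−3)² + (-1.9−3)² + (-2.3−3)² + (0.8−3)² + (3.8−3)² + (-1.8−3)² = 82.87.
The Normal likelihood contributes (σ²)^(−n/2) exp(−SS/(2σ²)), so the posterior is Inverse-Gamma(α + n/2, β + SS/2) = Inverse-Gamma(5, 54.335).
The mode of Inverse-Gamma(a, b) is b/(a+1) = 54.335/6 ≈ 9.0558.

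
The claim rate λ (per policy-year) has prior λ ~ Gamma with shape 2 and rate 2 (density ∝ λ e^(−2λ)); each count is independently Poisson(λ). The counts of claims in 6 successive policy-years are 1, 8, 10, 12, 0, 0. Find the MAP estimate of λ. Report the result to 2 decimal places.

λ̂_MAP = 4.00

Σxᵢ = 1+8+10+12+0+0 = 31, with n = 6.
Posterior ∝ λe^(−2λ) · λ^31e^(−6λ) = λ^32e^(−8λ), i.e. Gamma(shape=33, rate=8).
The mode of a Gamma(a, b) with a ≥ 1 (shape–rate) is (a−1)/b = 32/8 ≈ 4.00.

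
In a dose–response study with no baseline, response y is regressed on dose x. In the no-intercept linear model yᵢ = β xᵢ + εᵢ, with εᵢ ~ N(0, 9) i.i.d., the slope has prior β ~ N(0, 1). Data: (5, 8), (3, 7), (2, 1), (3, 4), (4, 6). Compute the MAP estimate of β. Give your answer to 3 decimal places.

β̂_MAP = 1.375

log p(β | y) = −Σ(yᵢ − βxᵢ)²/(2·9) − β²/(2·1) + const.
Setting the derivative to zero: Σxᵢ(yᵢ − βxᵢ)/9 − β/1 = 0, so β = Σxᵢyᵢ / (Σxᵢ² + σ²/τ²).
Σxᵢyᵢ = 5·8 + 3·7 + 2·1 + 3·4 + 4·6 = 99; Σxᵢ² = 63; σ²/τ² = 9.
β̂_MAP = 99 / (63 + 9) = 99/72 ≈ 1.375.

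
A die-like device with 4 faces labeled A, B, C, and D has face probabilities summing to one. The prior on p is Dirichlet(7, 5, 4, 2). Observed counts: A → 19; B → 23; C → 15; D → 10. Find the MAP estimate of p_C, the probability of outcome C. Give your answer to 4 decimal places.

The posterior is Dirichlet(αᵢ + nᵢ) = Dirichlet(26, 28, 19, 12).
For a Dirichlet(a₁,…,a_K) with all aᵢ > 1, the mode has j-th component (aⱼ − 1)/(Σaᵢ − K).
Here Σaᵢ = 85 and K = 4, so p_C = (19 − 1)/(85 − 4) = 18/81 ≈ 0.2222.

MAP estimate of p_C = 0.2222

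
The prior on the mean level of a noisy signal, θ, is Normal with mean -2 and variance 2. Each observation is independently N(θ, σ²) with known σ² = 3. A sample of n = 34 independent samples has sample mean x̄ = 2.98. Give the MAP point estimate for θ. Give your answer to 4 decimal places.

θ̂_MAP = 2.7696

n = 34, x̄ = 2.98.
For a Normal prior and Normal likelihood with known variance, the posterior is Normal; its mode equals its mean, the precision-weighted average.
Prior precision 1/σ₀² = 1/2 = 0.5; data precision n/σ² = 34/3.
θ̂ = (0.5·(-2) + (34/3)·2.98) / (0.5 + 34/3) = (2458/75)/(71/6) = 4916/1775 ≈ 2.7696.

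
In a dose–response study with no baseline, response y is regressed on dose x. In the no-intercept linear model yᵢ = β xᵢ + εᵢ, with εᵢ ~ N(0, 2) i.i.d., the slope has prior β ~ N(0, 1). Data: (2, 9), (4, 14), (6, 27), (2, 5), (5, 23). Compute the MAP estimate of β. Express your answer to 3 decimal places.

log p(β | y) = −Σ(yᵢ − βxᵢ)²/(2·2) − β²/(2·1) + const.
Setting the derivative to zero: Σxᵢ(yᵢ − βxᵢ)/2 − β/1 = 0, so β = Σxᵢyᵢ / (Σxᵢ² + σ²/τ²).
Σxᵢyᵢ = 2·9 + 4·14 + 6·27 + 2·5 + 5·23 = 361; Σxᵢ² = 85; σ²/τ² = 2.
β̂_MAP = 361 / (85 + 2) = 361/87 ≈ 4.149.

β̂_MAP = 4.149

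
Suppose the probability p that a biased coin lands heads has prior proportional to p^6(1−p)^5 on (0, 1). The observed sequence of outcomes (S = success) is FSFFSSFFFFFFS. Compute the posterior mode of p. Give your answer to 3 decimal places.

The prior density ∝ p^6(1−p)^5 is the kernel of Beta(7, 6).
Data: 4 successes in 13 trials (from the sequence). The binomial likelihood contributes p^4(1−p)^9, so the posterior is Beta(7+4, 6+9) = Beta(11, 15).
For Beta(a, b) with a, b > 1 the mode is (a−1)/(a+b−2) = 10/24 ≈ 0.417.

p̂_MAP = 0.417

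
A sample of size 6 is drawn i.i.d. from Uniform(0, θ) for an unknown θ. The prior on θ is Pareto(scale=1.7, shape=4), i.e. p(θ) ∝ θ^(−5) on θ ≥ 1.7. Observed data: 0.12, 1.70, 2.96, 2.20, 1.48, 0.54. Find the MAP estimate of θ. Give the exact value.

θ̂_MAP = 2.96

The Uniform(0, θ) likelihood is θ^(−n) for θ ≥ max(xᵢ), zero otherwise. Here max(xᵢ) = 2.96.
Posterior ∝ θ^(−5) · θ^(−6) = θ^(−11) on θ ≥ max(1.7, 2.96) = 2.96.
This density is strictly decreasing in θ, so the posterior mode lies at the lower boundary of the support.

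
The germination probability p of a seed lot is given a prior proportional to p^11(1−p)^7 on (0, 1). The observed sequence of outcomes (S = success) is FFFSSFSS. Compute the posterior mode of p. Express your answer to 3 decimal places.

p̂_MAP = 0.577

The prior density ∝ p^11(1−p)^7 is the kernel of Beta(12, 8).
Data: 4 successes in 8 trials (from the sequence). The binomial likelihood contributes p^4(1−p)^4, so the posterior is Beta(12+4, 8+4) = Beta(16, 12).
For Beta(a, b) with a, b > 1 the mode is (a−1)/(a+b−2) = 15/26 ≈ 0.577.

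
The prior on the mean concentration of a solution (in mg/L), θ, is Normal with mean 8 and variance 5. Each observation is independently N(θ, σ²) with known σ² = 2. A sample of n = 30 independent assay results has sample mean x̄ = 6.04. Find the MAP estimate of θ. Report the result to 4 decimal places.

n = 30, x̄ = 6.04.
For a Normal prior and Normal likelihood with known variance, the posterior is Normal; its mode equals its mean, the precision-weighted average.
Prior precision 1/σ₀² = 1/5 = 0.2; data precision n/σ² = 30/2 = 15.
θ̂ = (0.2·8 + 15·6.04) / (0.2 + 15) = 92.2/15.2 = 461/76 ≈ 6.0658.

θ̂_MAP = 6.0658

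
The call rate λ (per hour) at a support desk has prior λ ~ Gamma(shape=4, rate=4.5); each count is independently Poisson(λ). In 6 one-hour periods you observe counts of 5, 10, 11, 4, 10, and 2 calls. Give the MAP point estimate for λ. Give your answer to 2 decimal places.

λ̂_MAP = 4.29

Σxᵢ = 5+10+11+4+10+2 = 42, with n = 6.
Posterior ∝ λ^3e^(−4.5λ) · λ^42e^(−6λ) = λ^45e^(−10.5λ), i.e. Gamma(shape=46, rate=10.5).
The mode of a Gamma(a, b) with a ≥ 1 (shape–rate) is (a−1)/b = 45/10.5 ≈ 4.29.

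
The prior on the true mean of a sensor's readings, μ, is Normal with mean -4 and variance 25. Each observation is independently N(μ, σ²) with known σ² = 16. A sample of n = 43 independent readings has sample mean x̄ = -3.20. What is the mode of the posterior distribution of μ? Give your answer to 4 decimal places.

μ̂_MAP = -3.2117

n = 43, x̄ = -3.20.
For a Normal prior and Normal likelihood with known variance, the posterior is Normal; its mode equals its mean, the precision-weighted average.
Prior precision 1/σ₀² = 1/25 = 0.04; data precision n/σ² = 43/16 = 2.6875.
μ̂ = (0.04·(-4) + 2.6875·(-3.2)) / (0.04 + 2.6875) = (-8.76)/2.7275 = -3504/1091 ≈ -3.2117.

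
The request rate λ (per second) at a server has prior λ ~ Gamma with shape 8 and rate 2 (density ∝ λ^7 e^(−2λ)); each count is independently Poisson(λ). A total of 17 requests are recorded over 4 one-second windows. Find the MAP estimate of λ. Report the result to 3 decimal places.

Σxᵢ = 17, n = 4.
Posterior ∝ λ^7e^(−2λ) · λ^17e^(−4λ) = λ^24e^(−6λ), i.e. Gamma(shape=25, rate=6).
The mode of a Gamma(a, b) with a ≥ 1 (shape–rate) is (a−1)/b = 24/6 ≈ 4.000.

λ̂_MAP = 4.000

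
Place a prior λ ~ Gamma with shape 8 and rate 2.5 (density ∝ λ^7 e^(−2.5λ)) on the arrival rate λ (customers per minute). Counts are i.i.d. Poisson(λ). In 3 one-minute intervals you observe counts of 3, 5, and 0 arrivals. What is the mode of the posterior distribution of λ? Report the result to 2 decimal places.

Σxᵢ = 3+5+0 = 8, with n = 3.
Posterior ∝ λ^7e^(−2.5λ) · λ^8e^(−3λ) = λ^15e^(−5.5λ), i.e. Gamma(shape=16, rate=5.5).
The mode of a Gamma(a, b) with a ≥ 1 (shape–rate) is (a−1)/b = 15/5.5 ≈ 2.73.

λ̂_MAP = 2.73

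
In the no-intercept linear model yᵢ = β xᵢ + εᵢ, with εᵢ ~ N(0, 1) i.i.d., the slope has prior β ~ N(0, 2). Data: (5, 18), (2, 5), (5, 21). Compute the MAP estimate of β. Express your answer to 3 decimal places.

log p(β | y) = −Σ(yᵢ − βxᵢ)²/(2·1) − β²/(2·2) + const.
Setting the derivative to zero: Σxᵢ(yᵢ − βxᵢ)/1 − β/2 = 0, so β = Σxᵢyᵢ / (Σxᵢ² + σ²/τ²).
Σxᵢyᵢ = 5·18 + 2·5 + 5·21 = 205; Σxᵢ² = 54; σ²/τ² = 0.5.
β̂_MAP = 205 / (54 + 0.5) = 205/54.5 ≈ 3.761.

β̂_MAP = 3.761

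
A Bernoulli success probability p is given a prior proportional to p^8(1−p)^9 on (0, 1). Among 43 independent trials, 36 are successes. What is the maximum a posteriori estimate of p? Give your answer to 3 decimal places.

p̂_MAP = 0.733

The prior density ∝ p^8(1−p)^9 is the kernel of Beta(9, 10).
Data: 36 successes in 43 trials. The binomial likelihood contributes p^36(1−p)^7, so the posterior is Beta(9+36, 10+7) = Beta(45, 17).
For Beta(a, b) with a, b > 1 the mode is (a−1)/(a+b−2) = 44/60 ≈ 0.733.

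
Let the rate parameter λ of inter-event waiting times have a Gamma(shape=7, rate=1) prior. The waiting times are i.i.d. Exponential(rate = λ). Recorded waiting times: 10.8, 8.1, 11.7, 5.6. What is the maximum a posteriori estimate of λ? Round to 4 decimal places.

The Exponential(rate=λ) likelihood is ∝ λ^n e^(−λΣtᵢ). Here n = 4 and Σtᵢ = 10.8 + 8.1 + 11.7 + 5.6 = 36.2.
Posterior ∝ λ^6e^(−1λ) · λ^4e^(−36.2λ) = λ^10e^(−37.2λ), i.e. Gamma(11, 37.2).
Mode = (a−1)/b = 10/37.2 ≈ 0.2688.

λ̂_MAP = 0.2688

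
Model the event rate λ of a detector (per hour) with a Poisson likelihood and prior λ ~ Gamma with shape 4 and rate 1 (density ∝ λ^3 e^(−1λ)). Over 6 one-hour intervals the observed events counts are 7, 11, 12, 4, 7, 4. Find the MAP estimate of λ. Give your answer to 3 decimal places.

λ̂_MAP = 6.857

Σxᵢ = 7+11+12+4+7+4 = 45, with n = 6.
Posterior ∝ λ^3e^(−1λ) · λ^45e^(−6λ) = λ^48e^(−7λ), i.e. Gamma(shape=49, rate=7).
The mode of a Gamma(a, b) with a ≥ 1 (shape–rate) is (a−1)/b = 48/7 ≈ 6.857.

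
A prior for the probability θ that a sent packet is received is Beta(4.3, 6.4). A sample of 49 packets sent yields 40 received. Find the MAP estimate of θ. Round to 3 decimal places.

θ̂_MAP = 0.750

Prior: Beta(4.3, 6.4).
Data: 40 successes in 49 trials. The binomial likelihood contributes θ^40(1−θ)^9, so the posterior is Beta(4.3+40, 6.4+9) = Beta(44.3, 15.4).
For Beta(a, b) with a, b > 1 the mode is (a−1)/(a+b−2) = 43.3/57.7 ≈ 0.750.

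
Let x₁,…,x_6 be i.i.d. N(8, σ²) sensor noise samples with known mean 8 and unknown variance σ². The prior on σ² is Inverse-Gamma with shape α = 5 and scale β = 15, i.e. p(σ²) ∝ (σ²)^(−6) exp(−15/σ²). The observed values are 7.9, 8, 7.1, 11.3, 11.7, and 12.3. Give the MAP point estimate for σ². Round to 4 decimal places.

Sum of squared deviations about the known mean: SS = (7.9−8)² + (8−8)² + (7.1−8)² + (11.3−8)² + (11.7−8)² + (12.3−8)² = 43.89.
The Normal likelihood contributes (σ²)^(−n/2) exp(−SS/(2σ²)), so the posterior is Inverse-Gamma(α + n/2, β + SS/2) = Inverse-Gamma(8, 36.945).
The mode of Inverse-Gamma(a, b) is b/(a+1) = 36.945/9 ≈ 4.1050.

σ̂²_MAP = 4.1050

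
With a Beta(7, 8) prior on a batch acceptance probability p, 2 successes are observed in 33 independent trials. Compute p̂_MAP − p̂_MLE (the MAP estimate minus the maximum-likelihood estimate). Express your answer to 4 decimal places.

Posterior is Beta(9, 39); MAP = (9−1)/(48−2) = 8/46 ≈ 0.17391.
MLE ignores the prior: p̂_MLE = k/n = 2/33 ≈ 0.06061.
Difference = 8/46 − 2/33 = 86/759 ≈ 0.1133.

MAP − MLE = 0.1133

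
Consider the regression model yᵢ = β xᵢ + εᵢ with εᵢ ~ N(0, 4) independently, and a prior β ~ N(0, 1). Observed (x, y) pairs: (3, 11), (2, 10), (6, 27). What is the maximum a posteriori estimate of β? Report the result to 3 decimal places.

log p(β | y) = −Σ(yᵢ − βxᵢ)²/(2·4) − β²/(2·1) + const.
Setting the derivative to zero: Σxᵢ(yᵢ − βxᵢ)/4 − β/1 = 0, so β = Σxᵢyᵢ / (Σxᵢ² + σ²/τ²).
Σxᵢyᵢ = 3·11 + 2·10 + 6·27 = 215; Σxᵢ² = 49; σ²/τ² = 4.
β̂_MAP = 215 / (49 + 4) = 215/53 ≈ 4.057.

β̂_MAP = 4.057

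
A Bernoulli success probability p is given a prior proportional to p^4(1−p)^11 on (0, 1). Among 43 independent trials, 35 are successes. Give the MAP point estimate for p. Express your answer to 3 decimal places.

p̂_MAP = 0.672

The prior density ∝ p^4(1−p)^11 is the kernel of Beta(5, 12).
Data: 35 successes in 43 trials. The binomial likelihood contributes p^35(1−p)^8, so the posterior is Beta(5+35, 12+8) = Beta(40, 20).
For Beta(a, b) with a, b > 1 the mode is (a−1)/(a+b−2) = 39/58 ≈ 0.672.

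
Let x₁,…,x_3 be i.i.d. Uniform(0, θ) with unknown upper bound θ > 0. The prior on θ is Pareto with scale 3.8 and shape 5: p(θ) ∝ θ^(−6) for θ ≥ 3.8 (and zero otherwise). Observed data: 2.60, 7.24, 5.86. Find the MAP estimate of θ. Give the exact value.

The Uniform(0, θ) likelihood is θ^(−n) for θ ≥ max(xᵢ), zero otherwise. Here max(xᵢ) = 7.24.
Posterior ∝ θ^(−6) · θ^(−3) = θ^(−9) on θ ≥ max(3.8, 7.24) = 7.24.
This density is strictly decreasing in θ, so the posterior mode lies at the lower boundary of the support.

θ̂_MAP = 7.24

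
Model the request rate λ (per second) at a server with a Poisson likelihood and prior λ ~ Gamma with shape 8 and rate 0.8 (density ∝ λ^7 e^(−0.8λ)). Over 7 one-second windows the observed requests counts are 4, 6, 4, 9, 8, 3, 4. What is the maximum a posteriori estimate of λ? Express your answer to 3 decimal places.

λ̂_MAP = 5.769

Σxᵢ = 4+6+4+9+8+3+4 = 38, with n = 7.
Posterior ∝ λ^7e^(−0.8λ) · λ^38e^(−7λ) = λ^45e^(−7.8λ), i.e. Gamma(shape=46, rate=7.8).
The mode of a Gamma(a, b) with a ≥ 1 (shape–rate) is (a−1)/b = 45/7.8 ≈ 5.769.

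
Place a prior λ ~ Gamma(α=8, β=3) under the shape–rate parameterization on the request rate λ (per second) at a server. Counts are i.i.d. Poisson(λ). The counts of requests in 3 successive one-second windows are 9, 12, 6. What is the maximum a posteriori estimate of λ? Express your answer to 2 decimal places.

λ̂_MAP = 5.67

Σxᵢ = 9+12+6 = 27, with n = 3.
Posterior ∝ λ^7e^(−3λ) · λ^27e^(−3λ) = λ^34e^(−6λ), i.e. Gamma(shape=35, rate=6).
The mode of a Gamma(a, b) with a ≥ 1 (shape–rate) is (a−1)/b = 34/6 ≈ 5.67.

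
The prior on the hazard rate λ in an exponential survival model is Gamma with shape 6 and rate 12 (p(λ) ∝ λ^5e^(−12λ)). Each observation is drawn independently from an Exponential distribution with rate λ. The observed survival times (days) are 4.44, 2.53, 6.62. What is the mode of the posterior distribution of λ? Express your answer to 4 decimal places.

The Exponential(rate=λ) likelihood is ∝ λ^n e^(−λΣtᵢ). Here n = 3 and Σtᵢ = 4.44 + 2.53 + 6.62 = 13.59.
Posterior ∝ λ^5e^(−12λ) · λ^3e^(−13.59λ) = λ^8e^(−25.59λ), i.e. Gamma(9, 25.59).
Mode = (a−1)/b = 8/25.59 ≈ 0.3126.

λ̂_MAP = 0.3126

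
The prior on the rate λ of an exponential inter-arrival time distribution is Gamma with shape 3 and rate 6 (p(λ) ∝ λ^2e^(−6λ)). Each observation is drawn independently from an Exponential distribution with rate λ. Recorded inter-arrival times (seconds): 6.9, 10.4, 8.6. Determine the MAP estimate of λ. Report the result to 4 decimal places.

The Exponential(rate=λ) likelihood is ∝ λ^n e^(−λΣtᵢ). Here n = 3 and Σtᵢ = 6.9 + 10.4 + 8.6 = 25.9.
Posterior ∝ λ^2e^(−6λ) · λ^3e^(−25.9λ) = λ^5e^(−31.9λ), i.e. Gamma(6, 31.9).
Mode = (a−1)/b = 5/31.9 ≈ 0.1567.

λ̂_MAP = 0.1567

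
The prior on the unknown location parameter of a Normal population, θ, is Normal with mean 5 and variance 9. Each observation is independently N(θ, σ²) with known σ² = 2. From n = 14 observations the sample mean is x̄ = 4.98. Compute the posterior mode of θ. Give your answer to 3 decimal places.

θ̂_MAP = 4.980

n = 14, x̄ = 4.98.
For a Normal prior and Normal likelihood with known variance, the posterior is Normal; its mode equals its mean, the precision-weighted average.
Prior precision 1/σ₀² = 1/9; data precision n/σ² = 14/2 = 7.
θ̂ = ((1/9)·5 + 7·4.98) / (1/9 + 7) = (15937/450)/(64/9) = 4.9803125 ≈ 4.980.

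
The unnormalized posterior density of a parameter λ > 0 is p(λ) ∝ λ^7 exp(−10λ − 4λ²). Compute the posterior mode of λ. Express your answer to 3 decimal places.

ℓ'(λ) = 7/λ − 10 − 8λ. Setting this to zero and multiplying by λ: 8λ² + 10λ − 7 = 0.
λ = (−10 + √(10² + 4·8·7)) / (2·8) = (−10 + √324) / 16 = (−10 + 18)/16 = 1/2.
ℓ''(λ) = −7/λ² − 8 < 0, confirming a maximum.

λ̂_MAP = 0.500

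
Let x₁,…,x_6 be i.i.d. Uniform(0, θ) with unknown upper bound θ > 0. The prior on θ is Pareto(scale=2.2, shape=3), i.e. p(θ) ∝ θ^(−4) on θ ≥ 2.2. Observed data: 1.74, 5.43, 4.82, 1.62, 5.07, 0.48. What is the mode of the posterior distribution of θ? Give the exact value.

The Uniform(0, θ) likelihood is θ^(−n) for θ ≥ max(xᵢ), zero otherwise. Here max(xᵢ) = 5.43.
Posterior ∝ θ^(−4) · θ^(−6) = θ^(−10) on θ ≥ max(2.2, 5.43) = 5.43.
This density is strictly decreasing in θ, so the posterior mode lies at the lower boundary of the support.

θ̂_MAP = 5.43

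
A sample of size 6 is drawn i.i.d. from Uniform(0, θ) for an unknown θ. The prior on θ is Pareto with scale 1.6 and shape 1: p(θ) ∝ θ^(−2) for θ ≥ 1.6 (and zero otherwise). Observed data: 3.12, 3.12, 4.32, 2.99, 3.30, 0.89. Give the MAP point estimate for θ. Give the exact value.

The Uniform(0, θ) likelihood is θ^(−n) for θ ≥ max(xᵢ), zero otherwise. Here max(xᵢ) = 4.32.
Posterior ∝ θ^(−2) · θ^(−6) = θ^(−8) on θ ≥ max(1.6, 4.32) = 4.32.
This density is strictly decreasing in θ, so the posterior mode lies at the lower boundary of the support.

θ̂_MAP = 4.32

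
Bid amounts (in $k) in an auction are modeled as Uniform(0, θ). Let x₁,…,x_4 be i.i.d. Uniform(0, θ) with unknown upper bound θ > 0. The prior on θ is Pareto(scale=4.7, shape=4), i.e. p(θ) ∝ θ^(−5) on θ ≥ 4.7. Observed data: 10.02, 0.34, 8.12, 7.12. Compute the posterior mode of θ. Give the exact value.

The Uniform(0, θ) likelihood is θ^(−n) for θ ≥ max(xᵢ), zero otherwise. Here max(xᵢ) = 10.02.
Posterior ∝ θ^(−5) · θ^(−4) = θ^(−9) on θ ≥ max(4.7, 10.02) = 10.02.
This density is strictly decreasing in θ, so the posterior mode lies at the lower boundary of the support.

θ̂_MAP = 10.02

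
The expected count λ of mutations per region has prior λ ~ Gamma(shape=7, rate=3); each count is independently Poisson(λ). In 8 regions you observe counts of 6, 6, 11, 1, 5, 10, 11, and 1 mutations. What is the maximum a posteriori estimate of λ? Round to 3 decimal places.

Σxᵢ = 6+6+11+1+5+10+11+1 = 51, with n = 8.
Posterior ∝ λ^6e^(−3λ) · λ^51e^(−8λ) = λ^57e^(−11λ), i.e. Gamma(shape=58, rate=11).
The mode of a Gamma(a, b) with a ≥ 1 (shape–rate) is (a−1)/b = 57/11 ≈ 5.182.

λ̂_MAP = 5.182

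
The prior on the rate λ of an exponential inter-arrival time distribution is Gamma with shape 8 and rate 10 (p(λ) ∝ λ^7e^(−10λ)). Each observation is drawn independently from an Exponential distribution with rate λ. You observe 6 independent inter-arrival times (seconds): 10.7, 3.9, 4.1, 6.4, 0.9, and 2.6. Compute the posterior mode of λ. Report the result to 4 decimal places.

The Exponential(rate=λ) likelihood is ∝ λ^n e^(−λΣtᵢ). Here n = 6 and Σtᵢ = 10.7 + 3.9 + 4.1 + 6.4 + 0.9 + 2.6 = 28.6.
Posterior ∝ λ^7e^(−10λ) · λ^6e^(−28.6λ) = λ^13e^(−38.6λ), i.e. Gamma(14, 38.6).
Mode = (a−1)/b = 13/38.6 ≈ 0.3368.

λ̂_MAP = 0.3368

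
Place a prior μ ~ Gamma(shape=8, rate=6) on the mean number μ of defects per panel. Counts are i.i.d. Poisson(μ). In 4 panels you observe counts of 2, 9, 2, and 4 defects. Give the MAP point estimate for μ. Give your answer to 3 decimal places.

Σxᵢ = 2+9+2+4 = 17, with n = 4.
Posterior ∝ μ^7e^(−6μ) · μ^17e^(−4μ) = μ^24e^(−10μ), i.e. Gamma(shape=25, rate=10).
The mode of a Gamma(a, b) with a ≥ 1 (shape–rate) is (a−1)/b = 24/10 ≈ 2.400.

μ̂_MAP = 2.400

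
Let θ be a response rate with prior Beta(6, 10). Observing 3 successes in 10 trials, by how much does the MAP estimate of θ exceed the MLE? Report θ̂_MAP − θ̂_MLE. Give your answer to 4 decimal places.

MAP − MLE = 0.0333

Posterior is Beta(9, 17); MAP = (9−1)/(26−2) = 8/24 ≈ 0.33333.
MLE ignores the prior: θ̂_MLE = k/n = 3/10 ≈ 0.30000.
Difference = 8/24 − 3/10 = 1/30 ≈ 0.0333.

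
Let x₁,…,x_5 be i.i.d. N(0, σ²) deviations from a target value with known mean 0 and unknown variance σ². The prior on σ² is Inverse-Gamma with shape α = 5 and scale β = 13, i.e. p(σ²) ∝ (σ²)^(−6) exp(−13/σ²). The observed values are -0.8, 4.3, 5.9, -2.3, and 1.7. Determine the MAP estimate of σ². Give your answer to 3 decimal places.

Sum of squared deviations about the known mean: SS = (-0.8−0)² + (4.3−0)² + (5.9−0)² + (-2.3−0)² + (1.7−0)² = 62.12.
The Normal likelihood contributes (σ²)^(−n/2) exp(−SS/(2σ²)), so the posterior is Inverse-Gamma(α + n/2, β + SS/2) = Inverse-Gamma(7.5, 44.06).
The mode of Inverse-Gamma(a, b) is b/(a+1) = 44.06/8.5 ≈ 5.184.

σ̂²_MAP = 5.184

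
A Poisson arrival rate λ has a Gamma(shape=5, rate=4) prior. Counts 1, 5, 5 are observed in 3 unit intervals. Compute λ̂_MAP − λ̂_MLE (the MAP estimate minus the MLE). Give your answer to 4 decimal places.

MAP − MLE = -1.5238

Σxᵢ = 11. Posterior is Gamma(16, 7); MAP = (16−1)/7 = 15/7 ≈ 2.14286.
MLE = x̄ = 11/3 ≈ 3.66667.
Difference = 15/7 − 11/3 = -32/21 ≈ -1.5238.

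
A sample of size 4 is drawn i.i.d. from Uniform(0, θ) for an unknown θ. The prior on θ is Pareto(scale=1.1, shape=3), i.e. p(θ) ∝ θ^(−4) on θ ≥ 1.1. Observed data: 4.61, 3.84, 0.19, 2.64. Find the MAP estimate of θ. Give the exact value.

θ̂_MAP = 4.61

The Uniform(0, θ) likelihood is θ^(−n) for θ ≥ max(xᵢ), zero otherwise. Here max(xᵢ) = 4.61.
Posterior ∝ θ^(−4) · θ^(−4) = θ^(−8) on θ ≥ max(1.1, 4.61) = 4.61.
This density is strictly decreasing in θ, so the posterior mode lies at the lower boundary of the support.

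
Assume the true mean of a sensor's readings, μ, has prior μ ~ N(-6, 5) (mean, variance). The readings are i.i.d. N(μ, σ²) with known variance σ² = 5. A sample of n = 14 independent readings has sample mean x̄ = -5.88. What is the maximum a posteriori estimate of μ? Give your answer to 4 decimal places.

n = 14, x̄ = -5.88.
For a Normal prior and Normal likelihood with known variance, the posterior is Normal; its mode equals its mean, the precision-weighted average.
Prior precision 1/σ₀² = 1/5 = 0.2; data precision n/σ² = 14/5 = 2.8.
μ̂ = (0.2·(-6) + 2.8·(-5.88)) / (0.2 + 2.8) = (-17.664)/3 = -5.8880.

μ̂_MAP = -5.8880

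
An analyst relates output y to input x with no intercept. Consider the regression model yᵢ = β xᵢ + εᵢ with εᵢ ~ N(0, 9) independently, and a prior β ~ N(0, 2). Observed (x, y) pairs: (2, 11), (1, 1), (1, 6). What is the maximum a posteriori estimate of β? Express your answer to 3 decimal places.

β̂_MAP = 2.762

log p(β | y) = −Σ(yᵢ − βxᵢ)²/(2·9) − β²/(2·2) + const.
Setting the derivative to zero: Σxᵢ(yᵢ − βxᵢ)/9 − β/2 = 0, so β = Σxᵢyᵢ / (Σxᵢ² + σ²/τ²).
Σxᵢyᵢ = 2·11 + 1·1 + 1·6 = 29; Σxᵢ² = 6; σ²/τ² = 4.5.
β̂_MAP = 29 / (6 + 4.5) = 29/10.5 ≈ 2.762.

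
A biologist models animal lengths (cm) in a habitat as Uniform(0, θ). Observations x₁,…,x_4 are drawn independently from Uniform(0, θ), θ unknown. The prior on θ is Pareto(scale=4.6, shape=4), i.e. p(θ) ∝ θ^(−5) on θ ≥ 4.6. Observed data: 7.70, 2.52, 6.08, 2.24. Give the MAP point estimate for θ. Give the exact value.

The Uniform(0, θ) likelihood is θ^(−n) for θ ≥ max(xᵢ), zero otherwise. Here max(xᵢ) = 7.70.
Posterior ∝ θ^(−5) · θ^(−4) = θ^(−9) on θ ≥ max(4.6, 7.70) = 7.70.
This density is strictly decreasing in θ, so the posterior mode lies at the lower boundary of the support.

θ̂_MAP = 7.70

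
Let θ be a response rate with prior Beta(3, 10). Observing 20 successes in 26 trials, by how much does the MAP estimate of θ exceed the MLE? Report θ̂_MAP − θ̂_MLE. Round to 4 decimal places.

MAP − MLE = -0.1746

Posterior is Beta(23, 16); MAP = (23−1)/(39−2) = 22/37 ≈ 0.59459.
MLE ignores the prior: θ̂_MLE = k/n = 20/26 ≈ 0.76923.
Difference = 22/37 − 20/26 = -84/481 ≈ -0.1746.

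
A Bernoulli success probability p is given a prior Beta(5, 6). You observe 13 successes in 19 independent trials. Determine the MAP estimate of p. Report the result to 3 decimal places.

p̂_MAP = 0.607

Prior: Beta(5, 6).
Data: 13 successes in 19 trials. The binomial likelihood contributes p^13(1−p)^6, so the posterior is Beta(5+13, 6+6) = Beta(18, 12).
For Beta(a, b) with a, b > 1 the mode is (a−1)/(a+b−2) = 17/28 ≈ 0.607.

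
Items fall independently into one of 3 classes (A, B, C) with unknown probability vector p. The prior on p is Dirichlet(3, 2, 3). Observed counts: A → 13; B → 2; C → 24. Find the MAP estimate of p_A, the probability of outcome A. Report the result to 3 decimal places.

The posterior is Dirichlet(αᵢ + nᵢ) = Dirichlet(16, 4, 27).
For a Dirichlet(a₁,…,a_K) with all aᵢ > 1, the mode has j-th component (aⱼ − 1)/(Σaᵢ − K).
Here Σaᵢ = 47 and K = 3, so p_A = (16 − 1)/(47 − 3) = 15/44 ≈ 0.341.

MAP estimate of p_A = 0.341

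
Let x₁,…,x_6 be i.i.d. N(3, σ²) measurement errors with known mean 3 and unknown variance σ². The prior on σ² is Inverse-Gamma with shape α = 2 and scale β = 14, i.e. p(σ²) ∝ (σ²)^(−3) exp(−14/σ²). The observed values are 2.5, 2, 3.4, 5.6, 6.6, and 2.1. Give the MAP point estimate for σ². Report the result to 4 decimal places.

σ̂²_MAP = 4.1617

Sum of squared deviations about the known mean: SS = (2.5−3)² + (2−3)² + (3.4−3)² + (5.6−3)² + (6.6−3)² + (2.1−3)² = 21.94.
The Normal likelihood contributes (σ²)^(−n/2) exp(−SS/(2σ²)), so the posterior is Inverse-Gamma(α + n/2, β + SS/2) = Inverse-Gamma(5, 24.97).
The mode of Inverse-Gamma(a, b) is b/(a+1) = 24.97/6 ≈ 4.1617.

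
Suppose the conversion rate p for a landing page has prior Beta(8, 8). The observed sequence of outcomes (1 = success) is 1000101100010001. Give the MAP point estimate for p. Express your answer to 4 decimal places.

Prior: Beta(8, 8).
Data: 6 successes in 16 trials (from the sequence). The binomial likelihood contributes p^6(1−p)^10, so the posterior is Beta(8+6, 8+10) = Beta(14, 18).
For Beta(a, b) with a, b > 1 the mode is (a−1)/(a+b−2) = 13/30 ≈ 0.4333.

p̂_MAP = 0.4333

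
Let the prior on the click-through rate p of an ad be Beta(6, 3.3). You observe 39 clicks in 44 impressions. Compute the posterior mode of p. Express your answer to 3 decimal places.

Prior: Beta(6, 3.3).
Data: 39 successes in 44 trials. The binomial likelihood contributes p^39(1−p)^5, so the posterior is Beta(6+39, 3.3+5) = Beta(45, 8.3).
For Beta(a, b) with a, b > 1 the mode is (a−1)/(a+b−2) = 44/51.3 ≈ 0.858.

p̂_MAP = 0.858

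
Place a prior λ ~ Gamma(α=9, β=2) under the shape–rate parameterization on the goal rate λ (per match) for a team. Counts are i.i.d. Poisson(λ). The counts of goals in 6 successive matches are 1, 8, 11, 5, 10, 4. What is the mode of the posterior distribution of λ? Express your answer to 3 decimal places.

λ̂_MAP = 5.875

Σxᵢ = 1+8+11+5+10+4 = 39, with n = 6.
Posterior ∝ λ^8e^(−2λ) · λ^39e^(−6λ) = λ^47e^(−8λ), i.e. Gamma(shape=48, rate=8).
The mode of a Gamma(a, b) with a ≥ 1 (shape–rate) is (a−1)/b = 47/8 ≈ 5.875.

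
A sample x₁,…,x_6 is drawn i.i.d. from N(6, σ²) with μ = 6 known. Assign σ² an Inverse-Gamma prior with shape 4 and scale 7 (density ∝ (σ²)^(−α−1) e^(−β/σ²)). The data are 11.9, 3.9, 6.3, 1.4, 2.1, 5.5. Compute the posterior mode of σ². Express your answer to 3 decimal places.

Sum of squared deviations about the known mean: SS = (11.9−6)² + (3.9−6)² + (6.3−6)² + (1.4−6)² + (2.1−6)² + (5.5−6)² = 75.93.
The Normal likelihood contributes (σ²)^(−n/2) exp(−SS/(2σ²)), so the posterior is Inverse-Gamma(α + n/2, β + SS/2) = Inverse-Gamma(7, 44.965).
The mode of Inverse-Gamma(a, b) is b/(a+1) = 44.965/8 ≈ 5.621.

σ̂²_MAP = 5.621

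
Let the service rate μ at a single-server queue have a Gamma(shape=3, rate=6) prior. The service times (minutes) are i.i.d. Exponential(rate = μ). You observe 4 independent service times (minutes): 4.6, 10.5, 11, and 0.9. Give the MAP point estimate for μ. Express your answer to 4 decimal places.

μ̂_MAP = 0.1818

The Exponential(rate=μ) likelihood is ∝ μ^n e^(−μΣtᵢ). Here n = 4 and Σtᵢ = 4.6 + 10.5 + 11 + 0.9 = 27.
Posterior ∝ μ^2e^(−6μ) · μ^4e^(−27μ) = μ^6e^(−33μ), i.e. Gamma(7, 33).
Mode = (a−1)/b = 6/33 ≈ 0.1818.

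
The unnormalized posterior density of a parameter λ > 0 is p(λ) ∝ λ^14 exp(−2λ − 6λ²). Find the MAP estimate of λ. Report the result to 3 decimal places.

λ̂_MAP = 1.000

ℓ'(λ) = 14/λ − 2 − 12λ. Setting this to zero and multiplying by λ: 12λ² + 2λ − 14 = 0.
λ = (−2 + √(2² + 4·12·14)) / (2·12) = (−2 + √676) / 24 = (−2 + 26)/24 = 1.
ℓ''(λ) = −14/λ² − 12 < 0, confirming a maximum.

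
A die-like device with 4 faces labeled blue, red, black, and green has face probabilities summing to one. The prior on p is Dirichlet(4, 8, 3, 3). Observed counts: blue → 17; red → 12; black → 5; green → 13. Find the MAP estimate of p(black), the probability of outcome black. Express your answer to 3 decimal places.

The posterior is Dirichlet(αᵢ + nᵢ) = Dirichlet(21, 20, 8, 16).
For a Dirichlet(a₁,…,a_K) with all aᵢ > 1, the mode has j-th component (aⱼ − 1)/(Σaᵢ − K).
Here Σaᵢ = 65 and K = 4, so p(black) = (8 − 1)/(65 − 4) = 7/61 ≈ 0.115.

MAP estimate of p(black) = 0.115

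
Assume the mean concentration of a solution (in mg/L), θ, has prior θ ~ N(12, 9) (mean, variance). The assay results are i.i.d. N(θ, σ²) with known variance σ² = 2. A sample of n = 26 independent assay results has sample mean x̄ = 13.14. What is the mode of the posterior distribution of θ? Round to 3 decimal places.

θ̂_MAP = 13.130

n = 26, x̄ = 13.14.
For a Normal prior and Normal likelihood with known variance, the posterior is Normal; its mode equals its mean, the precision-weighted average.
Prior precision 1/σ₀² = 1/9; data precision n/σ² = 26/2 = 13.
θ̂ = ((1/9)·12 + 13·13.14) / (1/9 + 13) = (25823/150)/(118/9) = 77469/5900 ≈ 13.130.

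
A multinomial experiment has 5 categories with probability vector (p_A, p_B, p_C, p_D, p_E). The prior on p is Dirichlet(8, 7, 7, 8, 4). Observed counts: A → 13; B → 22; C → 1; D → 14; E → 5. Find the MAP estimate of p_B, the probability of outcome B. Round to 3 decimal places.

MAP estimate of p_B = 0.333

The posterior is Dirichlet(αᵢ + nᵢ) = Dirichlet(21, 29, 8, 22, 9).
For a Dirichlet(a₁,…,a_K) with all aᵢ > 1, the mode has j-th component (aⱼ − 1)/(Σaᵢ − K).
Here Σaᵢ = 89 and K = 5, so p_B = (29 − 1)/(89 − 5) = 28/84 ≈ 0.333.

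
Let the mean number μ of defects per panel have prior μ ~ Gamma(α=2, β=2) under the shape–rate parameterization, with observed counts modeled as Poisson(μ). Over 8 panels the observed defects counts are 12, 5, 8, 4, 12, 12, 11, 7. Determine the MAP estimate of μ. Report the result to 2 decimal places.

Σxᵢ = 12+5+8+4+12+12+11+7 = 71, with n = 8.
Posterior ∝ μe^(−2μ) · μ^71e^(−8μ) = μ^72e^(−10μ), i.e. Gamma(shape=73, rate=10).
The mode of a Gamma(a, b) with a ≥ 1 (shape–rate) is (a−1)/b = 72/10 ≈ 7.20.

μ̂_MAP = 7.20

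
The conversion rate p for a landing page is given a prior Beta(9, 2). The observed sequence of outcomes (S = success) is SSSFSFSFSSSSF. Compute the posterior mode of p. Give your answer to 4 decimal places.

Prior: Beta(9, 2).
Data: 9 successes in 13 trials (from the sequence). The binomial likelihood contributes p^9(1−p)^4, so the posterior is Beta(9+9, 2+4) = Beta(18, 6).
For Beta(a, b) with a, b > 1 the mode is (a−1)/(a+b−2) = 17/22 ≈ 0.7727.

p̂_MAP = 0.7727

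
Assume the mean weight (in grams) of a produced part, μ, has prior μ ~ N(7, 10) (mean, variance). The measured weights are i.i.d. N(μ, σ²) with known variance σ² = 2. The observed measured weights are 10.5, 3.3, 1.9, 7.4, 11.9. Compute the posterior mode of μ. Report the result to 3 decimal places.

μ̂_MAP = 7.000

n = 5; x̄ = (10.5 + 3.3 + 1.9 + 7.4 + 11.9)/5 = 35/5 = 7.
For a Normal prior and Normal likelihood with known variance, the posterior is Normal; its mode equals its mean, the precision-weighted average.
Prior precision 1/σ₀² = 1/10 = 0.1; data precision n/σ² = 5/2 = 2.5.
μ̂ = (0.1·7 + 2.5·7) / (0.1 + 2.5) = 18.2/2.6 = 7.000.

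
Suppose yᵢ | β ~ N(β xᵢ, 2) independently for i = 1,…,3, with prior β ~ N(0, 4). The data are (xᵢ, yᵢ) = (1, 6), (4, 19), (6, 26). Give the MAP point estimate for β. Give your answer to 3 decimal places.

β̂_MAP = 4.449

log p(β | y) = −Σ(yᵢ − βxᵢ)²/(2·2) − β²/(2·4) + const.
Setting the derivative to zero: Σxᵢ(yᵢ − βxᵢ)/2 − β/4 = 0, so β = Σxᵢyᵢ / (Σxᵢ² + σ²/τ²).
Σxᵢyᵢ = 1·6 + 4·19 + 6·26 = 238; Σxᵢ² = 53; σ²/τ² = 0.5.
β̂_MAP = 238 / (53 + 0.5) = 238/53.5 ≈ 4.449.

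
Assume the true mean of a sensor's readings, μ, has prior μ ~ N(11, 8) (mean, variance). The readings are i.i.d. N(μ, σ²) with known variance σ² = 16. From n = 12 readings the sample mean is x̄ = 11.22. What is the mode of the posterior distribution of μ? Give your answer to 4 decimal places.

n = 12, x̄ = 11.22.
For a Normal prior and Normal likelihood with known variance, the posterior is Normal; its mode equals its mean, the precision-weighted average.
Prior precision 1/σ₀² = 1/8 = 0.125; data precision n/σ² = 12/16 = 0.75.
μ̂ = (0.125·11 + 0.75·11.22) / (0.125 + 0.75) = 9.79/0.875 = 1958/175 ≈ 11.1886.

μ̂_MAP = 11.1886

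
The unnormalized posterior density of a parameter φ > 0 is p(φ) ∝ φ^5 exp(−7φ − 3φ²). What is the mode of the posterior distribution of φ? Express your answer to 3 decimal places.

ℓ'(φ) = 5/φ − 7 − 6φ. Setting this to zero and multiplying by φ: 6φ² + 7φ − 5 = 0.
φ = (−7 + √(7² + 4·6·5)) / (2·6) = (−7 + √169) / 12 = (−7 + 13)/12 = 1/2.
ℓ''(φ) = −5/φ² − 6 < 0, confirming a maximum.

φ̂_MAP = 0.500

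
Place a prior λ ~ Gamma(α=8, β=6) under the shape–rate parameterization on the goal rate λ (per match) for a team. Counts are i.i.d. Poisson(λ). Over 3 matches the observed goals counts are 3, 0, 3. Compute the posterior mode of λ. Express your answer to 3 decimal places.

λ̂_MAP = 1.444

Σxᵢ = 3+0+3 = 6, with n = 3.
Posterior ∝ λ^7e^(−6λ) · λ^6e^(−3λ) = λ^13e^(−9λ), i.e. Gamma(shape=14, rate=9).
The mode of a Gamma(a, b) with a ≥ 1 (shape–rate) is (a−1)/b = 13/9 ≈ 1.444.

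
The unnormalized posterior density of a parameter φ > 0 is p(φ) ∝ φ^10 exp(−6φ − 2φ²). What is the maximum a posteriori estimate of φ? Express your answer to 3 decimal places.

ℓ'(φ) = 10/φ − 6 − 4φ. Setting this to zero and multiplying by φ: 4φ² + 6φ − 10 = 0.
φ = (−6 + √(6² + 4·4·10)) / (2·4) = (−6 + √196) / 8 = (−6 + 14)/8 = 1.
ℓ''(φ) = −10/φ² − 4 < 0, confirming a maximum.

φ̂_MAP = 1.000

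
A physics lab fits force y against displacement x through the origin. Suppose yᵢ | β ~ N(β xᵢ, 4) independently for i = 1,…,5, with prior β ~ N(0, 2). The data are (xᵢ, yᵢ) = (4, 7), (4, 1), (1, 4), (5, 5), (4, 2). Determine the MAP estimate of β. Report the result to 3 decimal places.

β̂_MAP = 0.908

log p(β | y) = −Σ(yᵢ − βxᵢ)²/(2·4) − β²/(2·2) + const.
Setting the derivative to zero: Σxᵢ(yᵢ − βxᵢ)/4 − β/2 = 0, so β = Σxᵢyᵢ / (Σxᵢ² + σ²/τ²).
Σxᵢyᵢ = 4·7 + 4·1 + 1·4 + 5·5 + 4·2 = 69; Σxᵢ² = 74; σ²/τ² = 2.
β̂_MAP = 69 / (74 + 2) = 69/76 ≈ 0.908.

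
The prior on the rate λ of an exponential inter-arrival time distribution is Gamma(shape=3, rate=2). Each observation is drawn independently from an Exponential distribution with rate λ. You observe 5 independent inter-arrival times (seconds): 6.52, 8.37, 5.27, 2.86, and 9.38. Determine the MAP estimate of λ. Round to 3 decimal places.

The Exponential(rate=λ) likelihood is ∝ λ^n e^(−λΣtᵢ). Here n = 5 and Σtᵢ = 6.52 + 8.37 + 5.27 + 2.86 + 9.38 = 32.40.
Posterior ∝ λ^2e^(−2λ) · λ^5e^(−32.40λ) = λ^7e^(−34.40λ), i.e. Gamma(8, 34.40).
Mode = (a−1)/b = 7/34.40 ≈ 0.203.

λ̂_MAP = 0.203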